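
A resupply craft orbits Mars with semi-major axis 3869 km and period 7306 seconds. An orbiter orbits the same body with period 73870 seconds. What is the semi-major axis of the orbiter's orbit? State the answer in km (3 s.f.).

Kepler's third law: a³ ∝ T², so a₂ = a₁ (T₂/T₁)^(2/3).
T₂/T₁ = 10.11, (T₂/T₁)^(2/3) = 4.676.
a₂ = 3869 × 4.676 = 18090 km.

a₂ ≈ 18100 km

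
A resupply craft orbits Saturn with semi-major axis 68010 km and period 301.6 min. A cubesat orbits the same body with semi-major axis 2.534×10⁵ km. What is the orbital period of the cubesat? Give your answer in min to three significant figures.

Kepler's third law: T² ∝ a³, so T₂ = T₁ (a₂/a₁)^(3/2).
a₂/a₁ = 3.726, (a₂/a₁)^(3/2) = 7.192.
T₂ = 301.6 × 7.192 = 2169 min.

T₂ ≈ 2170 min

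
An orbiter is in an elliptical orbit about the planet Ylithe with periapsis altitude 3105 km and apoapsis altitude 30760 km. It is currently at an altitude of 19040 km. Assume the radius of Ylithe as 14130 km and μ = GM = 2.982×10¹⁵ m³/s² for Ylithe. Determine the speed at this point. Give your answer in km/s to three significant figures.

v ≈ 9.15 km/s

r_p = 14130 + 3105 = 17235 km = 1.7235×10⁷ m.
r_a = 14130 + 30760 = 44890 km = 4.4890×10⁷ m.
r = 14130 + 19040 = 33170 km = 3.317×10⁷ m.
Semi-major axis a = (r_p + r_a)/2 = 31062 km = 3.106×10⁷ m.
Vis-viva: v² = μ(2/r − 1/a) = 2.982×10¹⁵ × (6.030×10⁻⁸ − 3.219×10⁻⁸) = 8.380×10⁷ m²/s².
v = 9154 m/s = 9.154 km/s.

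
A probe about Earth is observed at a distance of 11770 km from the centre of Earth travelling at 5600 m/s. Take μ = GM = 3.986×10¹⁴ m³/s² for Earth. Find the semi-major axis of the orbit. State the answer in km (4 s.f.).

a ≈ 10960 km

r = 1.177×10⁷ m.
Specific orbital energy ε = v²/2 − μ/r = (5600)²/2 − 3.986×10¹⁴/1.177×10⁷ = -1.819×10⁷ J/kg.
Since ε = −μ/(2a), a = −μ/(2ε) = 1.096×10⁷ m = 10959 km.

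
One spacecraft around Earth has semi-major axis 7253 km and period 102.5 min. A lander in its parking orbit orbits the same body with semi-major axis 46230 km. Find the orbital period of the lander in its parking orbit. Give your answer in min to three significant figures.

Kepler's third law: T² ∝ a³, so T₂ = T₁ (a₂/a₁)^(3/2).
a₂/a₁ = 6.374, (a₂/a₁)^(3/2) = 16.09.
T₂ = 102.5 × 16.09 = 1649 min.

T₂ ≈ 1650 min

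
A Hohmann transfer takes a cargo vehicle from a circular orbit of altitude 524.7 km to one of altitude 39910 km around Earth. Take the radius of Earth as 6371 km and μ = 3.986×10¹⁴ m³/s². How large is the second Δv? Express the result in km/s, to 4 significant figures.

Δv ≈ 1.440 km/s

r₁ = 6371 + 524.7 = 6895.7 km = 6.8957×10⁶ m.
r₂ = 6371 + 39910 = 46281 km = 4.6281×10⁷ m.
Transfer ellipse a_t = (r₁ + r₂)/2 = 2.659×10⁷ m.
At r₁: circular v_c1 = √(μ/r₁) = 7603 m/s; transfer-perigee v_p = √[μ(2/r₁ − 1/a_t)] = 10030 m/s.
At r₂: circular v_c2 = √(μ/r₂) = 2935 m/s; transfer-apogee v_a = √[μ(2/r₂ − 1/a_t)] = 1495 m/s.
Δv₂ = v_c2 − v_a = 1440 m/s.
= 1.440 km/s.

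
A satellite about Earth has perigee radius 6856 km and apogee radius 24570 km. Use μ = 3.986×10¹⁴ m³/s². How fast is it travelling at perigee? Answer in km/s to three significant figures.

v ≈ 9.53 km/s

Semi-major axis a = (r_p + r_a)/2 = 15713 km = 1.571×10⁷ m.
Vis-viva: v² = μ(2/r − 1/a) = 3.986×10¹⁴ × (2.917×10⁻⁷ − 6.364×10⁻⁸) = 9.091×10⁷ m²/s².
v = 9535 m/s = 9.535 km/s.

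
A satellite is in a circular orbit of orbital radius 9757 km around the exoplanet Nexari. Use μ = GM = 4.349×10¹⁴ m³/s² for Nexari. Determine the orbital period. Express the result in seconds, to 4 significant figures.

T ≈ 9182 seconds

r = 9757 km = 9.757×10⁶ m.
Kepler's third law: T = 2π√(r³/μ) = 2π√((9.757×10⁶)³ / 4.349×10¹⁴).
r³/μ = 2.136×10⁶ s², so T = 2π × 1.461×10³ = 9.182×10³ s.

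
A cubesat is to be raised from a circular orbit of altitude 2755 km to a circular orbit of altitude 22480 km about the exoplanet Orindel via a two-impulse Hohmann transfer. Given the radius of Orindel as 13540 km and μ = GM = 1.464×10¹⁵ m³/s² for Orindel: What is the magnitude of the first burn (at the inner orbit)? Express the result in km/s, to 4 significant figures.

Δv ≈ 1.644 km/s

r₁ = 13540 + 2755 = 16295 km = 1.6295×10⁷ m.
r₂ = 13540 + 22480 = 36020 km = 3.6020×10⁷ m.
Transfer ellipse a_t = (r₁ + r₂)/2 = 2.616×10⁷ m.
At r₁: circular v_c1 = √(μ/r₁) = 9479 m/s; transfer-periapsis v_p = √[μ(2/r₁ − 1/a_t)] = 11120 m/s.
Δv₁ = v_p − v_c1 = 1644 m/s.
= 1.644 km/s.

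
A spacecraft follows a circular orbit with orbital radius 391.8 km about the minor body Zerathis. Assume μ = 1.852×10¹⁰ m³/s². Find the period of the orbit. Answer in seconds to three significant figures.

T ≈ 11300 seconds

r = 391.8 km = 3.918×10⁵ m.
Kepler's third law: T = 2π√(r³/μ) = 2π√((3.918×10⁵)³ / 1.852×10¹⁰).
r³/μ = 3.248×10⁶ s², so T = 2π × 1.802×10³ = 1.132×10⁴ s.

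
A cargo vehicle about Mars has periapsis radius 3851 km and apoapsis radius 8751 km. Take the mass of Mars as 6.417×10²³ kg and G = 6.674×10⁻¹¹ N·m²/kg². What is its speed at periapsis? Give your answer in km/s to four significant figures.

v ≈ 3.930 km/s

μ = GM = 6.674×10⁻¹¹ × 6.417×10²³ = 4.283×10¹³ m³/s².
Semi-major axis a = (r_p + r_a)/2 = 6301.0 km = 6.301×10⁶ m.
Vis-viva: v² = μ(2/r − 1/a) = 4.283×10¹³ × (5.193×10⁻⁷ − 1.587×10⁻⁷) = 1.545×10⁷ m²/s².
v = 3930 m/s = 3.930 km/s.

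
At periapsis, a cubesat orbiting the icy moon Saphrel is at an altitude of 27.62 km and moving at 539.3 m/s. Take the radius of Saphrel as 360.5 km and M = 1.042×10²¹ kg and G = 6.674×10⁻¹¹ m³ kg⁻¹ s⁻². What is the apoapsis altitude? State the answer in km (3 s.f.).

apoapsis altitude ≈ 1310 km

μ = GM = 6.674×10⁻¹¹ × 1.042×10²¹ = 6.954×10¹⁰ m³/s².
r_p = 360.5 + 27.62 = 388.12 km = 3.881×10⁵ m.
Specific energy ε = v²/2 − μ/r = -3.376×10⁴ J/kg, so a = −μ/(2ε) = 1.030×10⁶ m.
The apsides satisfy r_p + r_a = 2a, so the apoapsis radius is 2a − r_p = 1.672×10⁶ m = 1672.0 km.
Apoapsis altitude = 1672.0 − 360.5 = 1311.5 km.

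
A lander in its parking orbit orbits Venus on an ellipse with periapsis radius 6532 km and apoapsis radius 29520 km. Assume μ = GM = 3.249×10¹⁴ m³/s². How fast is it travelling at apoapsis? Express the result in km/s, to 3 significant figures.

Semi-major axis a = (r_p + r_a)/2 = 18026 km = 1.803×10⁷ m.
Vis-viva: v² = μ(2/r − 1/a) = 3.249×10¹⁴ × (6.775×10⁻⁸ − 5.548×10⁻⁸) = 3.988×10⁶ m²/s².
v = 1997 m/s = 1.997 km/s.

v ≈ 2.00 km/s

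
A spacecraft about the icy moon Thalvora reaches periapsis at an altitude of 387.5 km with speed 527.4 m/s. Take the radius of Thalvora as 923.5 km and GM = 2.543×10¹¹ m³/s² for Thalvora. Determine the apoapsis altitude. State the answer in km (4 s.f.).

apoapsis altitude ≈ 2398 km

r_p = 923.5 + 387.5 = 1311.0 km = 1.311×10⁶ m.
Specific energy ε = v²/2 − μ/r = -5.490×10⁴ J/kg, so a = −μ/(2ε) = 2.316×10⁶ m.
The apsides satisfy r_p + r_a = 2a, so the apoapsis radius is 2a − r_p = 3.321×10⁶ m = 3321.2 km.
Apoapsis altitude = 3321.2 − 923.5 = 2397.7 km.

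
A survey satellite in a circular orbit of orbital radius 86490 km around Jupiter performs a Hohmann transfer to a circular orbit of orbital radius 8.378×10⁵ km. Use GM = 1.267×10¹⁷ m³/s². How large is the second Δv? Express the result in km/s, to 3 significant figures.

Δv ≈ 6.98 km/s

r₁ = 86490 km = 8.649×10⁷ m.
r₂ = 8.378×10⁵ km = 8.378×10⁸ m.
Transfer ellipse a_t = (r₁ + r₂)/2 = 4.621×10⁸ m.
At r₁: circular v_c1 = √(μ/r₁) = 38270 m/s; transfer-perijove v_p = √[μ(2/r₁ − 1/a_t)] = 51530 m/s.
At r₂: circular v_c2 = √(μ/r₂) = 12300 m/s; transfer-apojove v_a = √[μ(2/r₂ − 1/a_t)] = 5320 m/s.
Δv₂ = v_c2 − v_a = 6978 m/s.
= 6.978 km/s.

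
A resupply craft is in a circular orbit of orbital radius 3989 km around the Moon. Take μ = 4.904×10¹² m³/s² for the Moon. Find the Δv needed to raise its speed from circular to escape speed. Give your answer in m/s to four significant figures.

Δv ≈ 459.3 m/s

r = 3989 km = 3.989×10⁶ m.
Circular speed v_c = √(μ/r) = 1109 m/s.
Escape speed v_esc = √(2μ/r) = √2 × v_c = 1568 m/s.
Δv = v_esc − v_c = 459.3 m/s.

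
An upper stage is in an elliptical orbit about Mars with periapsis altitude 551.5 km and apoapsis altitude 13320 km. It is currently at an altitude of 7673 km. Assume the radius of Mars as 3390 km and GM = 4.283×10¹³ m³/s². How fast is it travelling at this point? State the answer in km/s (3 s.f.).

r_p = 3390 + 551.5 = 3941.5 km = 3.9415×10⁶ m.
r_a = 3390 + 13320 = 16710 km = 1.6710×10⁷ m.
r = 3390 + 7673 = 11063 km = 1.106×10⁷ m.
Semi-major axis a = (r_p + r_a)/2 = 10326 km = 1.033×10⁷ m.
Vis-viva: v² = μ(2/r − 1/a) = 4.283×10¹³ × (1.808×10⁻⁷ − 9.685×10⁻⁸) = 3.595×10⁶ m²/s².
v = 1896 m/s = 1.896 km/s.

v ≈ 1.90 km/s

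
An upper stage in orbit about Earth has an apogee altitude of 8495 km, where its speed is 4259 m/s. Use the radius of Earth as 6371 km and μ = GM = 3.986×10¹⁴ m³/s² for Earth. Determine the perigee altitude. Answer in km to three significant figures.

perigee altitude ≈ 1230 km

r_a = 6371 + 8495 = 14866 km = 1.487×10⁷ m.
Specific energy ε = v²/2 − μ/r = -1.774×10⁷ J/kg, so a = −μ/(2ε) = 1.123×10⁷ m.
The apsides satisfy r_p + r_a = 2a, so the perigee radius is 2a − r_a = 7.599×10⁶ m = 7598.8 km.
Perigee altitude = 7598.8 − 6371 = 1227.8 km.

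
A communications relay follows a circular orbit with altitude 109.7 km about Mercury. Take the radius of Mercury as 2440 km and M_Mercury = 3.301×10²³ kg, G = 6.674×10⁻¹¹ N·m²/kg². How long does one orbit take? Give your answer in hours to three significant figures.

μ = GM = 6.674×10⁻¹¹ × 3.301×10²³ = 2.203×10¹³ m³/s².
r = 2440 + 109.7 = 2549.7 km = 2.5497×10⁶ m.
Kepler's third law: T = 2π√(r³/μ) = 2π√((2.550×10⁶)³ / 2.203×10¹³).
r³/μ = 7.524×10⁵ s², so T = 2π × 8.674×10² = 5.450×10³ s.
Converting: 5.450×10³ s ÷ 3600 = 1.514 hours.

T ≈ 1.51 hours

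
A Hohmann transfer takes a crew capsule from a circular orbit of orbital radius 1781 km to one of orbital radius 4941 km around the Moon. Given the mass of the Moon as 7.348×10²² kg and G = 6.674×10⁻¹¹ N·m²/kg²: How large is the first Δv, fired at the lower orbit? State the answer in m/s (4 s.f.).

μ = GM = 6.674×10⁻¹¹ × 7.348×10²² = 4.904×10¹² m³/s².
r₁ = 1781 km = 1.781×10⁶ m.
r₂ = 4941 km = 4.941×10⁶ m.
Transfer ellipse a_t = (r₁ + r₂)/2 = 3.361×10⁶ m.
At r₁: circular v_c1 = √(μ/r₁) = 1659 m/s; transfer-perilune v_p = √[μ(2/r₁ − 1/a_t)] = 2012 m/s.
Δv₁ = v_p − v_c1 = 352.6 m/s.

Δv ≈ 352.6 m/s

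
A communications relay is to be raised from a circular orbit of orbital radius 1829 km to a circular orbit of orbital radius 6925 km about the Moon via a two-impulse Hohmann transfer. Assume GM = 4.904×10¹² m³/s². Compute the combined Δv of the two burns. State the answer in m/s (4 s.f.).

r₁ = 1829 km = 1.829×10⁶ m.
r₂ = 6925 km = 6.925×10⁶ m.
Transfer ellipse a_t = (r₁ + r₂)/2 = 4.377×10⁶ m.
At r₁: circular v_c1 = √(μ/r₁) = 1637 m/s; transfer-perilune v_p = √[μ(2/r₁ − 1/a_t)] = 2060 m/s.
Δv₁ = v_p − v_c1 = 422.2 m/s.
At r₂: circular v_c2 = √(μ/r₂) = 841.5 m/s; transfer-apolune v_a = √[μ(2/r₂ − 1/a_t)] = 544.0 m/s.
Δv₂ = v_c2 − v_a = 297.5 m/s.
Total Δv = Δv₁ + Δv₂ = 719.7 m/s.

Δv_total ≈ 719.7 m/s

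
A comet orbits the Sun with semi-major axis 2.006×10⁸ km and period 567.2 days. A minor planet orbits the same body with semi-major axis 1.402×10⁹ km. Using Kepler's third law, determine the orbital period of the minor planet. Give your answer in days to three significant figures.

T₂ ≈ 10500 days

Kepler's third law: T² ∝ a³, so T₂ = T₁ (a₂/a₁)^(3/2).
a₂/a₁ = 6.989, (a₂/a₁)^(3/2) = 18.48.
T₂ = 567.2 × 18.48 = 10480 days.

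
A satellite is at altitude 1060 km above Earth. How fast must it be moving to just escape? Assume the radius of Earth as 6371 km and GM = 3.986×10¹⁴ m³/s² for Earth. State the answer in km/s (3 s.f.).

r = 6371 + 1060 = 7431.0 km = 7.4310×10⁶ m.
Escape speed v_esc = √(2μ/r) = √(2 × 3.986×10¹⁴ / 7.431×10⁶) = √(1.073×10⁸) = 10360 m/s.
= 10.36 km/s.

v_esc ≈ 10.4 km/s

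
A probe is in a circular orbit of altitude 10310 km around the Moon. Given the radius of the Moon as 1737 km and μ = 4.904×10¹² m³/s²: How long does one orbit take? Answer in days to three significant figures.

r = 1737 + 10310 = 12047 km = 1.2047×10⁷ m.
Kepler's third law: T = 2π√(r³/μ) = 2π√((1.205×10⁷)³ / 4.904×10¹²).
r³/μ = 3.565×10⁸ s², so T = 2π × 1.888×10⁴ = 1.186×10⁵ s.
Converting: 1.186×10⁵ s ÷ 86400 = 1.373 days.

T ≈ 1.37 days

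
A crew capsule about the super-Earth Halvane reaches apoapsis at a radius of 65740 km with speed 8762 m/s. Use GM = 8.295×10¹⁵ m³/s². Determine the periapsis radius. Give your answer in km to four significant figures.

periapsis radius ≈ 28740 km

r_a = 6.574×10⁷ m.
Specific energy ε = v²/2 − μ/r = -8.779×10⁷ J/kg, so a = −μ/(2ε) = 4.724×10⁷ m.
The apsides satisfy r_p + r_a = 2a, so the periapsis radius is 2a − r_a = 2.874×10⁷ m = 28744 km.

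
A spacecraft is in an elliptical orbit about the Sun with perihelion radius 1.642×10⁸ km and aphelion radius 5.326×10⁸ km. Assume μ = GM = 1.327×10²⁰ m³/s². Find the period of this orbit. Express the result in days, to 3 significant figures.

Semi-major axis a = (r_p + r_a)/2 = (1.6420×10⁸ + 5.3260×10⁸)/2 = 3.4840×10⁸ km = 3.484×10¹¹ m.
By Kepler's third law T = 2π√(a³/μ) = 2π × 1.785×10⁷ = 1.122×10⁸ s.
= 1298 days.

T ≈ 1300 days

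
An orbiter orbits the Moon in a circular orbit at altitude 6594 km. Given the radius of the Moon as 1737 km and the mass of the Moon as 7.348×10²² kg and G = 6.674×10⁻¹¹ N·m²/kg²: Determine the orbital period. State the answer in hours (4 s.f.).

μ = GM = 6.674×10⁻¹¹ × 7.348×10²² = 4.904×10¹² m³/s².
r = 1737 + 6594 = 8331.0 km = 8.3310×10⁶ m.
Kepler's third law: T = 2π√(r³/μ) = 2π√((8.331×10⁶)³ / 4.904×10¹²).
r³/μ = 1.179×10⁸ s², so T = 2π × 1.086×10⁴ = 6.823×10⁴ s.
Converting: 6.823×10⁴ s ÷ 3600 = 18.95 hours.

T ≈ 18.95 hours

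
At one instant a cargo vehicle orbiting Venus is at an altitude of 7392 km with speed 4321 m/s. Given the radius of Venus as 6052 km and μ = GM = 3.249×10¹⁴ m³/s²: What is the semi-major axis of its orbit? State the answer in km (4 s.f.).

r = 6052 + 7392 = 13444 km = 1.344×10⁷ m.
Vis-viva rearranged: 1/a = 2/r − v²/μ = 1.488×10⁻⁷ − 5.747×10⁻⁸ = 9.130×10⁻⁸ m⁻¹.
a = 1.095×10⁷ m = 10953 km.

a ≈ 10950 km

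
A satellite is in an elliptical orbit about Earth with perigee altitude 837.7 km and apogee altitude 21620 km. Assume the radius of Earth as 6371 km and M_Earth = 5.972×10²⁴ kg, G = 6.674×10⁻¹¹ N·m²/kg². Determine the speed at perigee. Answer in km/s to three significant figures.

μ = GM = 6.674×10⁻¹¹ × 5.972×10²⁴ = 3.986×10¹⁴ m³/s².
r_p = 6371 + 837.7 = 7208.7 km = 7.2087×10⁶ m.
r_a = 6371 + 21620 = 27991 km = 2.7991×10⁷ m.
Semi-major axis a = (r_p + r_a)/2 = 17600 km = 1.760×10⁷ m.
Vis-viva: v² = μ(2/r − 1/a) = 3.986×10¹⁴ × (2.774×10⁻⁷ − 5.682×10⁻⁸) = 8.793×10⁷ m²/s².
v = 9377 m/s = 9.377 km/s.

v ≈ 9.38 km/s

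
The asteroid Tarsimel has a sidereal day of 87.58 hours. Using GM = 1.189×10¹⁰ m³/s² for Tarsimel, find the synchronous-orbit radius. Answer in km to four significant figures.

r_sync ≈ 3105 km

T = 87.58 hours = 3.153×10⁵ s.
A synchronous orbit has period T, so by Kepler's third law a = (μT²/4π²)^(1/3).
μT²/4π² = 1.189×10¹⁰ × (3.153×10⁵)² / 39.48 = 2.994×10¹⁹ m³.
a = 3.105×10⁶ m = 3105.1 km.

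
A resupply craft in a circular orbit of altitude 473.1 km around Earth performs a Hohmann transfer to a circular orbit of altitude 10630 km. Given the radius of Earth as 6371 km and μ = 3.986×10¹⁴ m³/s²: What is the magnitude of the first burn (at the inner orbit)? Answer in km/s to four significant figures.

r₁ = 6371 + 473.1 = 6844.1 km = 6.8441×10⁶ m.
r₂ = 6371 + 10630 = 17001 km = 1.7001×10⁷ m.
Transfer ellipse a_t = (r₁ + r₂)/2 = 1.192×10⁷ m.
At r₁: circular v_c1 = √(μ/r₁) = 7632 m/s; transfer-perigee v_p = √[μ(2/r₁ − 1/a_t)] = 9113 m/s.
Δv₁ = v_p − v_c1 = 1482 m/s.
= 1.482 km/s.

Δv ≈ 1.482 km/s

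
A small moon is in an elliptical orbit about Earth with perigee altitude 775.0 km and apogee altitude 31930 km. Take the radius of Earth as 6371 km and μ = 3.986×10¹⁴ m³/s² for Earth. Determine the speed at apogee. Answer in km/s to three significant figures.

r_p = 6371 + 775.0 = 7146.0 km = 7.1460×10⁶ m.
r_a = 6371 + 31930 = 38301 km = 3.8301×10⁷ m.
Semi-major axis a = (r_p + r_a)/2 = 22724 km = 2.272×10⁷ m.
Vis-viva: v² = μ(2/r − 1/a) = 3.986×10¹⁴ × (5.222×10⁻⁸ − 4.401×10⁻⁸) = 3.273×10⁶ m²/s².
v = 1809 m/s = 1.809 km/s.

v ≈ 1.81 km/s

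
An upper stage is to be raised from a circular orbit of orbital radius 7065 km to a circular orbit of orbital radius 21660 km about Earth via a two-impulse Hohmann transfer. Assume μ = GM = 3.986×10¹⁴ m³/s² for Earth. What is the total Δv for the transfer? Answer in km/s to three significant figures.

r₁ = 7065 km = 7.065×10⁶ m.
r₂ = 21660 km = 2.166×10⁷ m.
Transfer ellipse a_t = (r₁ + r₂)/2 = 1.436×10⁷ m.
At r₁: circular v_c1 = √(μ/r₁) = 7511 m/s; transfer-perigee v_p = √[μ(2/r₁ − 1/a_t)] = 9224 m/s.
Δv₁ = v_p − v_c1 = 1713 m/s.
At r₂: circular v_c2 = √(μ/r₂) = 4290 m/s; transfer-apogee v_a = √[μ(2/r₂ − 1/a_t)] = 3009 m/s.
Δv₂ = v_c2 − v_a = 1281 m/s.
Total Δv = Δv₁ + Δv₂ = 2994 m/s = 2.994 km/s.

Δv_total ≈ 2.99 km/s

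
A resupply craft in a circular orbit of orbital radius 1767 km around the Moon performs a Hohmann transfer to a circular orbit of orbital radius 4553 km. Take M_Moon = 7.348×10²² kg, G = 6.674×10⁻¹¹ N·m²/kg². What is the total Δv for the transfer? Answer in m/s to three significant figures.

μ = GM = 6.674×10⁻¹¹ × 7.348×10²² = 4.904×10¹² m³/s².
r₁ = 1767 km = 1.767×10⁶ m.
r₂ = 4553 km = 4.553×10⁶ m.
Transfer ellipse a_t = (r₁ + r₂)/2 = 3.160×10⁶ m.
At r₁: circular v_c1 = √(μ/r₁) = 1666 m/s; transfer-perilune v_p = √[μ(2/r₁ − 1/a_t)] = 2000 m/s.
Δv₁ = v_p − v_c1 = 333.8 m/s.
At r₂: circular v_c2 = √(μ/r₂) = 1038 m/s; transfer-apolune v_a = √[μ(2/r₂ − 1/a_t)] = 776.1 m/s.
Δv₂ = v_c2 − v_a = 261.8 m/s.
Total Δv = Δv₁ + Δv₂ = 595.5 m/s.

Δv_total ≈ 596 m/s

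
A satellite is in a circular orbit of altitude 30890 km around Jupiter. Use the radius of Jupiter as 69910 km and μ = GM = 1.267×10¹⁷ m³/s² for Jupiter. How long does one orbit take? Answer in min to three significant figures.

T ≈ 298 min

r = 69910 + 30890 = 100800 km = 1.0080×10⁸ m.
Kepler's third law: T = 2π√(r³/μ) = 2π√((1.008×10⁸)³ / 1.267×10¹⁷).
r³/μ = 8.084×10⁶ s², so T = 2π × 2.843×10³ = 1.786×10⁴ s.
Converting: 1.786×10⁴ s ÷ 60.00 = 297.7 min.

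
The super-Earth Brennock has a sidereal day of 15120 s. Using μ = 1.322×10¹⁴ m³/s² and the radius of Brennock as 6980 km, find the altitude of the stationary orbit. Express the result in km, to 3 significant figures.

A synchronous orbit has period T, so by Kepler's third law a = (μT²/4π²)^(1/3).
μT²/4π² = 1.322×10¹⁴ × (1.512×10⁴)² / 39.48 = 7.656×10²⁰ m³.
a = 9.148×10⁶ m = 9148.0 km.
Altitude h = a − R = 9148.0 − 6980 = 2168.0 km.

h_sync ≈ 2170 km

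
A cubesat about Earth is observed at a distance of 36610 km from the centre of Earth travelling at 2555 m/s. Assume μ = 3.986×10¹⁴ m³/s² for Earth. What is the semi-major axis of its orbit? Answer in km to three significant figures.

a ≈ 26100 km

r = 3.661×10⁷ m.
Vis-viva rearranged: 1/a = 2/r − v²/μ = 5.463×10⁻⁸ − 1.638×10⁻⁸ = 3.825×10⁻⁸ m⁻¹.
a = 2.614×10⁷ m = 26142 km.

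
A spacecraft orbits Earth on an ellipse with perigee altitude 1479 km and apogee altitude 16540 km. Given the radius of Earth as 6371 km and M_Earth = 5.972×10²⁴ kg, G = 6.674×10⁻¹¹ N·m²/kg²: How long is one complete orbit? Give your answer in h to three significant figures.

T ≈ 5.27 h

μ = GM = 6.674×10⁻¹¹ × 5.972×10²⁴ = 3.986×10¹⁴ m³/s².
r_p = 6371 + 1479 = 7850.0 km = 7.8500×10⁶ m.
r_a = 6371 + 16540 = 22911 km = 2.2911×10⁷ m.
Semi-major axis a = (r_p + r_a)/2 = (7850.0 + 22911)/2 = 15380 km = 1.538×10⁷ m.
By Kepler's third law T = 2π√(a³/μ) = 2π × 3.021×10³ = 1.898×10⁴ s.
= 5.273 h.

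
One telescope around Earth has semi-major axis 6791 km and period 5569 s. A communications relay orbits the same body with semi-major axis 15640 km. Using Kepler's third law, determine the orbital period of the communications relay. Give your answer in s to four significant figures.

T₂ ≈ 19460 s

Kepler's third law: T² ∝ a³, so T₂ = T₁ (a₂/a₁)^(3/2).
a₂/a₁ = 2.303, (a₂/a₁)^(3/2) = 3.495.
T₂ = 5569 × 3.495 = 19460 s.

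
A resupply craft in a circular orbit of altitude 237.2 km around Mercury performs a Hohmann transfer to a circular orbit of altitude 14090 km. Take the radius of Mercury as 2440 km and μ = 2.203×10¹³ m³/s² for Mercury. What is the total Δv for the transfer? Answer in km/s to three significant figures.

r₁ = 2440 + 237.2 = 2677.2 km = 2.6772×10⁶ m.
r₂ = 2440 + 14090 = 16530 km = 1.6530×10⁷ m.
Transfer ellipse a_t = (r₁ + r₂)/2 = 9.604×10⁶ m.
At r₁: circular v_c1 = √(μ/r₁) = 2869 m/s; transfer-periherm v_p = √[μ(2/r₁ − 1/a_t)] = 3763 m/s.
Δv₁ = v_p − v_c1 = 894.9 m/s.
At r₂: circular v_c2 = √(μ/r₂) = 1154 m/s; transfer-apoherm v_a = √[μ(2/r₂ − 1/a_t)] = 609.5 m/s.
Δv₂ = v_c2 − v_a = 544.9 m/s.
Total Δv = Δv₁ + Δv₂ = 1440 m/s = 1.440 km/s.

Δv_total ≈ 1.44 km/s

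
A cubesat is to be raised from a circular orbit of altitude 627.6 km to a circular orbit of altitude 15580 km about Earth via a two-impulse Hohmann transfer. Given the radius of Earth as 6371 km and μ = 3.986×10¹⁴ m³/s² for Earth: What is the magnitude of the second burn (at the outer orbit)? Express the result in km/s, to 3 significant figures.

r₁ = 6371 + 627.6 = 6998.6 km = 6.9986×10⁶ m.
r₂ = 6371 + 15580 = 21951 km = 2.1951×10⁷ m.
Transfer ellipse a_t = (r₁ + r₂)/2 = 1.447×10⁷ m.
At r₁: circular v_c1 = √(μ/r₁) = 7547 m/s; transfer-perigee v_p = √[μ(2/r₁ − 1/a_t)] = 9294 m/s.
At r₂: circular v_c2 = √(μ/r₂) = 4261 m/s; transfer-apogee v_a = √[μ(2/r₂ − 1/a_t)] = 2963 m/s.
Δv₂ = v_c2 − v_a = 1298 m/s.
= 1.298 km/s.

Δv ≈ 1.30 km/s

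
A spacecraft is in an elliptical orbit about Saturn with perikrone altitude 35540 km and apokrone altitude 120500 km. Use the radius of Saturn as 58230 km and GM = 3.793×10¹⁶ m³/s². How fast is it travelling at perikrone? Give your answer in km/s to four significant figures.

v ≈ 23.04 km/s

r_p = 58230 + 35540 = 93770 km = 9.3770×10⁷ m.
r_a = 58230 + 120500 = 178730 km = 1.7873×10⁸ m.
Semi-major axis a = (r_p + r_a)/2 = 1.3625×10⁵ km = 1.362×10⁸ m.
Vis-viva: v² = μ(2/r − 1/a) = 3.793×10¹⁶ × (2.133×10⁻⁸ − 7.339×10⁻⁹) = 5.306×10⁸ m²/s².
v = 23040 m/s = 23.04 km/s.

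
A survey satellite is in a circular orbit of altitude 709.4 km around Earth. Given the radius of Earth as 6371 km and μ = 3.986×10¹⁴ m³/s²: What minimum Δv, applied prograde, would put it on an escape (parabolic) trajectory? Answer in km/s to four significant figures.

r = 6371 + 709.4 = 7080.4 km = 7.0804×10⁶ m.
Circular speed v_c = √(μ/r) = 7503 m/s.
Escape speed v_esc = √(2μ/r) = √2 × v_c = 10610 m/s.
Δv = v_esc − v_c = 3108 m/s = 3.108 km/s.

Δv ≈ 3.108 km/s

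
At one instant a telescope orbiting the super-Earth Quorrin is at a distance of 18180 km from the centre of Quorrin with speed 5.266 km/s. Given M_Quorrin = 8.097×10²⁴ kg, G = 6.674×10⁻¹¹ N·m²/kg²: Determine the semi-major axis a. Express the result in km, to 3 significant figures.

μ = GM = 6.674×10⁻¹¹ × 8.097×10²⁴ = 5.404×10¹⁴ m³/s².
r = 1.818×10⁷ m.
Vis-viva rearranged: 1/a = 2/r − v²/μ = 1.100×10⁻⁷ − 5.132×10⁻⁸ = 5.870×10⁻⁸ m⁻¹.
a = 1.704×10⁷ m = 17037 km.

a ≈ 17000 km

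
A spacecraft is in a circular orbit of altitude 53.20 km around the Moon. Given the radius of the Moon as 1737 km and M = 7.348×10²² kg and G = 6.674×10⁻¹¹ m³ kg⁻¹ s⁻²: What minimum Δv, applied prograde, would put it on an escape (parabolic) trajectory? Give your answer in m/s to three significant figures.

Δv ≈ 686 m/s

μ = GM = 6.674×10⁻¹¹ × 7.348×10²² = 4.904×10¹² m³/s².
r = 1737 + 53.20 = 1790.2 km = 1.7902×10⁶ m.
Circular speed v_c = √(μ/r) = 1655 m/s.
Escape speed v_esc = √(2μ/r) = √2 × v_c = 2341 m/s.
Δv = v_esc − v_c = 685.6 m/s.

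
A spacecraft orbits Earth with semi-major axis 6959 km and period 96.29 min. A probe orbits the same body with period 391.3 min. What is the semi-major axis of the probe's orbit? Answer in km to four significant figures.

a₂ ≈ 17720 km

Kepler's third law: a³ ∝ T², so a₂ = a₁ (T₂/T₁)^(2/3).
T₂/T₁ = 4.064, (T₂/T₁)^(2/3) = 2.547.
a₂ = 6959 × 2.547 = 17720 km.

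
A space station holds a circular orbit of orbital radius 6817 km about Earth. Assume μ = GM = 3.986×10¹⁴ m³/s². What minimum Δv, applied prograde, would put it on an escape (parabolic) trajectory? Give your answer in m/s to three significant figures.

r = 6817 km = 6.817×10⁶ m.
Circular speed v_c = √(μ/r) = 7647 m/s.
Escape speed v_esc = √(2μ/r) = √2 × v_c = 10810 m/s.
Δv = v_esc − v_c = 3167 m/s.

Δv ≈ 3170 m/s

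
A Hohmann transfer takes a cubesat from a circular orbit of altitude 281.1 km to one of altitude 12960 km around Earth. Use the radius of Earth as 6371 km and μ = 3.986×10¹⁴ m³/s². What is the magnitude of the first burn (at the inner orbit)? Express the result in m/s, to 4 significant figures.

Δv ≈ 1702 m/s

r₁ = 6371 + 281.1 = 6652.1 km = 6.6521×10⁶ m.
r₂ = 6371 + 12960 = 19331 km = 1.9331×10⁷ m.
Transfer ellipse a_t = (r₁ + r₂)/2 = 1.299×10⁷ m.
At r₁: circular v_c1 = √(μ/r₁) = 7741 m/s; transfer-perigee v_p = √[μ(2/r₁ − 1/a_t)] = 9442 m/s.
Δv₁ = v_p − v_c1 = 1702 m/s.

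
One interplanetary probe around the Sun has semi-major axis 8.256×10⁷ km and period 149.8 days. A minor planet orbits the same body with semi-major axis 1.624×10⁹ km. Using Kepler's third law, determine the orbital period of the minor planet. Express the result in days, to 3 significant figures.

T₂ ≈ 13100 days

Kepler's third law: T² ∝ a³, so T₂ = T₁ (a₂/a₁)^(3/2).
a₂/a₁ = 19.67, (a₂/a₁)^(3/2) = 87.24.
T₂ = 149.8 × 87.24 = 13070 days.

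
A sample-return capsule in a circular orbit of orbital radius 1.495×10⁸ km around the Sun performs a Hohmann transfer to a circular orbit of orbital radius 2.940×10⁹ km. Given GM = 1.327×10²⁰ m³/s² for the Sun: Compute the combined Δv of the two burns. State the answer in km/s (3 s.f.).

r₁ = 1.495×10⁸ km = 1.495×10¹¹ m.
r₂ = 2.940×10⁹ km = 2.940×10¹² m.
Transfer ellipse a_t = (r₁ + r₂)/2 = 1.545×10¹² m.
At r₁: circular v_c1 = √(μ/r₁) = 29790 m/s; transfer-perihelion v_p = √[μ(2/r₁ − 1/a_t)] = 41100 m/s.
Δv₁ = v_p − v_c1 = 11310 m/s.
At r₂: circular v_c2 = √(μ/r₂) = 6718 m/s; transfer-aphelion v_a = √[μ(2/r₂ − 1/a_t)] = 2090 m/s.
Δv₂ = v_c2 − v_a = 4628 m/s.
Total Δv = Δv₁ + Δv₂ = 15940 m/s = 15.94 km/s.

Δv_total ≈ 15.9 km/s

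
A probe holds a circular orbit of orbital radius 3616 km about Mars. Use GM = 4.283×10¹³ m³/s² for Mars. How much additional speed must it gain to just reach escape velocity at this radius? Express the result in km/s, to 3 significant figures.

Δv ≈ 1.43 km/s

r = 3616 km = 3.616×10⁶ m.
Circular speed v_c = √(μ/r) = 3442 m/s.
Escape speed v_esc = √(2μ/r) = √2 × v_c = 4867 m/s.
Δv = v_esc − v_c = 1426 m/s = 1.426 km/s.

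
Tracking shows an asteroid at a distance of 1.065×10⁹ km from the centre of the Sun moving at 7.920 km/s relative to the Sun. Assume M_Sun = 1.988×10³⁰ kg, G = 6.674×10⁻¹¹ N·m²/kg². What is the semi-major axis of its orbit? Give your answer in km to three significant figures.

a ≈ 7.12×10⁸ km

μ = GM = 6.674×10⁻¹¹ × 1.988×10³⁰ = 1.327×10²⁰ m³/s².
r = 1.065×10¹² m.
Specific orbital energy ε = v²/2 − μ/r = (7920)²/2 − 1.327×10²⁰/1.065×10¹² = -9.322×10⁷ J/kg.
Since ε = −μ/(2a), a = −μ/(2ε) = 7.117×10¹¹ m = 7.1166×10⁸ km.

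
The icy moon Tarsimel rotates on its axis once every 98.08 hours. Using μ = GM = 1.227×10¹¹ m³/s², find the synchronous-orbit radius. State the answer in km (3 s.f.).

r_sync ≈ 7290 km

T = 98.08 hours = 3.531×10⁵ s.
A synchronous orbit has period T, so by Kepler's third law a = (μT²/4π²)^(1/3).
μT²/4π² = 1.227×10¹¹ × (3.531×10⁵)² / 39.48 = 3.875×10²⁰ m³.
a = 7.290×10⁶ m = 7290.4 km.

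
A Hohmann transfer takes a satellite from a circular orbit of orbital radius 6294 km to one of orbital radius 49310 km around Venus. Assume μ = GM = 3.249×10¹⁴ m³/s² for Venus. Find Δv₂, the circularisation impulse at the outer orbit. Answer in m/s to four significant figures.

r₁ = 6294 km = 6.294×10⁶ m.
r₂ = 49310 km = 4.931×10⁷ m.
Transfer ellipse a_t = (r₁ + r₂)/2 = 2.780×10⁷ m.
At r₁: circular v_c1 = √(μ/r₁) = 7185 m/s; transfer-periapsis v_p = √[μ(2/r₁ − 1/a_t)] = 9568 m/s.
At r₂: circular v_c2 = √(μ/r₂) = 2567 m/s; transfer-apoapsis v_a = √[μ(2/r₂ − 1/a_t)] = 1221 m/s.
Δv₂ = v_c2 − v_a = 1346 m/s.

Δv ≈ 1346 m/s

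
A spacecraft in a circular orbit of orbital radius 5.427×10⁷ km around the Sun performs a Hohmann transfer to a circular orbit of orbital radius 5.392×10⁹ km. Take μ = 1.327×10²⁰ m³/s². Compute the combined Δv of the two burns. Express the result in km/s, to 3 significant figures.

r₁ = 5.427×10⁷ km = 5.427×10¹⁰ m.
r₂ = 5.392×10⁹ km = 5.392×10¹² m.
Transfer ellipse a_t = (r₁ + r₂)/2 = 2.723×10¹² m.
At r₁: circular v_c1 = √(μ/r₁) = 49450 m/s; transfer-perihelion v_p = √[μ(2/r₁ − 1/a_t)] = 69580 m/s.
Δv₁ = v_p − v_c1 = 20130 m/s.
At r₂: circular v_c2 = √(μ/r₂) = 4961 m/s; transfer-aphelion v_a = √[μ(2/r₂ − 1/a_t)] = 700.3 m/s.
Δv₂ = v_c2 − v_a = 4261 m/s.
Total Δv = Δv₁ + Δv₂ = 24390 m/s = 24.39 km/s.

Δv_total ≈ 24.4 km/s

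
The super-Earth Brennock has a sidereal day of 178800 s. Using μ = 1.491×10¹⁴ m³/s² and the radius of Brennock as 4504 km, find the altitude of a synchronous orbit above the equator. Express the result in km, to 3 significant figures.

h_sync ≈ 44900 km

A synchronous orbit has period T, so by Kepler's third law a = (μT²/4π²)^(1/3).
μT²/4π² = 1.491×10¹⁴ × (1.788×10⁵)² / 39.48 = 1.207×10²³ m³.
a = 4.943×10⁷ m = 49425 km.
Altitude h = a − R = 49425 − 4504 = 44921 km.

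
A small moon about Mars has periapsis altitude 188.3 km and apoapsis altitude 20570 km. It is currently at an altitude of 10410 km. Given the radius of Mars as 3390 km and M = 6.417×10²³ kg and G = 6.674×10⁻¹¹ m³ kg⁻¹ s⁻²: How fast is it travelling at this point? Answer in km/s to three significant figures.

v ≈ 1.76 km/s

μ = GM = 6.674×10⁻¹¹ × 6.417×10²³ = 4.283×10¹³ m³/s².
r_p = 3390 + 188.3 = 3578.3 km = 3.5783×10⁶ m.
r_a = 3390 + 20570 = 23960 km = 2.3960×10⁷ m.
r = 3390 + 10410 = 13800 km = 1.380×10⁷ m.
Semi-major axis a = (r_p + r_a)/2 = 13769 km = 1.377×10⁷ m.
Vis-viva: v² = μ(2/r − 1/a) = 4.283×10¹³ × (1.449×10⁻⁷ − 7.263×10⁻⁸) = 3.096×10⁶ m²/s².
v = 1760 m/s = 1.760 km/s.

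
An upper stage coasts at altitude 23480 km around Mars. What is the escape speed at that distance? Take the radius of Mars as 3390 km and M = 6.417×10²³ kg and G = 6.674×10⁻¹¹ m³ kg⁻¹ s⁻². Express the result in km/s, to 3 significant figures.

v_esc ≈ 1.79 km/s

μ = GM = 6.674×10⁻¹¹ × 6.417×10²³ = 4.283×10¹³ m³/s².
r = 3390 + 23480 = 26870 km = 2.6870×10⁷ m.
Escape speed v_esc = √(2μ/r) = √(2 × 4.283×10¹³ / 2.687×10⁷) = √(3.188×10⁶) = 1785 m/s.
= 1.785 km/s.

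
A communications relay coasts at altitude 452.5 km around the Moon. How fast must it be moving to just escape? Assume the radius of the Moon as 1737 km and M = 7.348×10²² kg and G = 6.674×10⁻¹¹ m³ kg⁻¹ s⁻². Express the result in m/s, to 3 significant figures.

v_esc ≈ 2120 m/s

μ = GM = 6.674×10⁻¹¹ × 7.348×10²² = 4.904×10¹² m³/s².
r = 1737 + 452.5 = 2189.5 km = 2.1895×10⁶ m.
Escape speed v_esc = √(2μ/r) = √(2 × 4.904×10¹² / 2.190×10⁶) = √(4.480×10⁶) = 2117 m/s.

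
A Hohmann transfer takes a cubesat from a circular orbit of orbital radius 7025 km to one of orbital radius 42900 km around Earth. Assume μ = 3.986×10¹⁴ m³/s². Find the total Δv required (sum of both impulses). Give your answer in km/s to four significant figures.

Δv_total ≈ 3.773 km/s

r₁ = 7025 km = 7.025×10⁶ m.
r₂ = 42900 km = 4.290×10⁷ m.
Transfer ellipse a_t = (r₁ + r₂)/2 = 2.496×10⁷ m.
At r₁: circular v_c1 = √(μ/r₁) = 7533 m/s; transfer-perigee v_p = √[μ(2/r₁ − 1/a_t)] = 9875 m/s.
Δv₁ = v_p − v_c1 = 2342 m/s.
At r₂: circular v_c2 = √(μ/r₂) = 3048 m/s; transfer-apogee v_a = √[μ(2/r₂ − 1/a_t)] = 1617 m/s.
Δv₂ = v_c2 − v_a = 1431 m/s.
Total Δv = Δv₁ + Δv₂ = 3773 m/s = 3.773 km/s.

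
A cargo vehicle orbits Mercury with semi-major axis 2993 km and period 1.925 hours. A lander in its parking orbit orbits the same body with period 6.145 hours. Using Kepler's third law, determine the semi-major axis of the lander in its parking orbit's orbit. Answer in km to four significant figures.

Kepler's third law: a³ ∝ T², so a₂ = a₁ (T₂/T₁)^(2/3).
T₂/T₁ = 3.192, (T₂/T₁)^(2/3) = 2.168.
a₂ = 2993 × 2.168 = 6489 km.

a₂ ≈ 6489 km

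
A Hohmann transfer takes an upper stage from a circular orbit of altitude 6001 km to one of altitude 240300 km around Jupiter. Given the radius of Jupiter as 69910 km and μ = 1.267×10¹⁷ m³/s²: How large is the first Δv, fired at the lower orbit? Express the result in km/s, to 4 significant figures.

r₁ = 69910 + 6001 = 75911 km = 7.5911×10⁷ m.
r₂ = 69910 + 240300 = 310210 km = 3.1021×10⁸ m.
Transfer ellipse a_t = (r₁ + r₂)/2 = 1.931×10⁸ m.
At r₁: circular v_c1 = √(μ/r₁) = 40850 m/s; transfer-perijove v_p = √[μ(2/r₁ − 1/a_t)] = 51790 m/s.
Δv₁ = v_p − v_c1 = 10930 m/s.
= 10.93 km/s.

Δv ≈ 10.93 km/s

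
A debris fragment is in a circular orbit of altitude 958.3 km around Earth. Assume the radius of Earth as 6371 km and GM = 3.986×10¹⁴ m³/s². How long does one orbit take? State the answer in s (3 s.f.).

T ≈ 6240 s

r = 6371 + 958.3 = 7329.3 km = 7.3293×10⁶ m.
Kepler's third law: T = 2π√(r³/μ) = 2π√((7.329×10⁶)³ / 3.986×10¹⁴).
r³/μ = 9.878×10⁵ s², so T = 2π × 9.939×10² = 6.245×10³ s.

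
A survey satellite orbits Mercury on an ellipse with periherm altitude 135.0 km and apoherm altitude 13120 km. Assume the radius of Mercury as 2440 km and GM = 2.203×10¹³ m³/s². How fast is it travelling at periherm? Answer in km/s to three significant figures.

r_p = 2440 + 135.0 = 2575.0 km = 2.5750×10⁶ m.
r_a = 2440 + 13120 = 15560 km = 1.5560×10⁷ m.
Semi-major axis a = (r_p + r_a)/2 = 9067.5 km = 9.068×10⁶ m.
Vis-viva: v² = μ(2/r − 1/a) = 2.203×10¹³ × (7.767×10⁻⁷ − 1.103×10⁻⁷) = 1.468×10⁷ m²/s².
v = 3832 m/s = 3.832 km/s.

v ≈ 3.83 km/s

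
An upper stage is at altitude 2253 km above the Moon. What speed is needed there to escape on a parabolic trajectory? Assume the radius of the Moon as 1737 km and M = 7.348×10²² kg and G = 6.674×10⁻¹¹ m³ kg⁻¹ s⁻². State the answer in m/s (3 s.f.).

v_esc ≈ 1570 m/s

μ = GM = 6.674×10⁻¹¹ × 7.348×10²² = 4.904×10¹² m³/s².
r = 1737 + 2253 = 3990.0 km = 3.9900×10⁶ m.
Escape speed v_esc = √(2μ/r) = √(2 × 4.904×10¹² / 3.990×10⁶) = √(2.458×10⁶) = 1568 m/s.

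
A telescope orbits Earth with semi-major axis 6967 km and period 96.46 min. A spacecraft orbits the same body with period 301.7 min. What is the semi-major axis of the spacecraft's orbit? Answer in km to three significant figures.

Kepler's third law: a³ ∝ T², so a₂ = a₁ (T₂/T₁)^(2/3).
T₂/T₁ = 3.128, (T₂/T₁)^(2/3) = 2.139.
a₂ = 6967 × 2.139 = 14900 km.

a₂ ≈ 14900 km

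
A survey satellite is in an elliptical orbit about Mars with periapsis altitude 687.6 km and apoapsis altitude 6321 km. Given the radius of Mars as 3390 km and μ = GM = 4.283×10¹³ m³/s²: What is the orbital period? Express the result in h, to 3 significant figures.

r_p = 3390 + 687.6 = 4077.6 km = 4.0776×10⁶ m.
r_a = 3390 + 6321 = 9711.0 km = 9.7110×10⁶ m.
Semi-major axis a = (r_p + r_a)/2 = (4077.6 + 9711.0)/2 = 6894.3 km = 6.894×10⁶ m.
By Kepler's third law T = 2π√(a³/μ) = 2π × 2.766×10³ = 1.738×10⁴ s.
= 4.828 h.

T ≈ 4.83 h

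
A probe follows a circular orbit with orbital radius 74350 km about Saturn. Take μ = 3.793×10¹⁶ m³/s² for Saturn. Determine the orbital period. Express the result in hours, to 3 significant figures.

r = 74350 km = 7.435×10⁷ m.
Kepler's third law: T = 2π√(r³/μ) = 2π√((7.435×10⁷)³ / 3.793×10¹⁶).
r³/μ = 1.084×10⁷ s², so T = 2π × 3.292×10³ = 2.068×10⁴ s.
Converting: 2.068×10⁴ s ÷ 3600 = 5.745 hours.

T ≈ 5.75 hours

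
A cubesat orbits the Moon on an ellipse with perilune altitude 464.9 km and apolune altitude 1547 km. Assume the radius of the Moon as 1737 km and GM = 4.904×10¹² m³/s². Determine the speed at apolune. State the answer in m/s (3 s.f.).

r_p = 1737 + 464.9 = 2201.9 km = 2.2019×10⁶ m.
r_a = 1737 + 1547 = 3284.0 km = 3.2840×10⁶ m.
Semi-major axis a = (r_p + r_a)/2 = 2742.9 km = 2.743×10⁶ m.
Vis-viva: v² = μ(2/r − 1/a) = 4.904×10¹² × (6.090×10⁻⁷ − 3.646×10⁻⁷) = 1.199×10⁶ m²/s².
v = 1095 m/s.

v ≈ 1090 m/s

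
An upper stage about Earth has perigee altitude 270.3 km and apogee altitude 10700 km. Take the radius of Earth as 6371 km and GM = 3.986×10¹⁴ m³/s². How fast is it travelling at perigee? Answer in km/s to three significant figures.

r_p = 6371 + 270.3 = 6641.3 km = 6.6413×10⁶ m.
r_a = 6371 + 10700 = 17071 km = 1.7071×10⁷ m.
Semi-major axis a = (r_p + r_a)/2 = 11856 km = 1.186×10⁷ m.
Vis-viva: v² = μ(2/r − 1/a) = 3.986×10¹⁴ × (3.011×10⁻⁷ − 8.434×10⁻⁸) = 8.642×10⁷ m²/s².
v = 9296 m/s = 9.296 km/s.

v ≈ 9.30 km/s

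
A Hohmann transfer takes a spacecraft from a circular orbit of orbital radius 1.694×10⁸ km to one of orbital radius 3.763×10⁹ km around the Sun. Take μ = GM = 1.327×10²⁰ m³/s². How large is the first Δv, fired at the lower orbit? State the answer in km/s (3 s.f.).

r₁ = 1.694×10⁸ km = 1.694×10¹¹ m.
r₂ = 3.763×10⁹ km = 3.763×10¹² m.
Transfer ellipse a_t = (r₁ + r₂)/2 = 1.966×10¹² m.
At r₁: circular v_c1 = √(μ/r₁) = 27990 m/s; transfer-perihelion v_p = √[μ(2/r₁ − 1/a_t)] = 38720 m/s.
Δv₁ = v_p − v_c1 = 10730 m/s.
= 10.73 km/s.

Δv ≈ 10.7 km/s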